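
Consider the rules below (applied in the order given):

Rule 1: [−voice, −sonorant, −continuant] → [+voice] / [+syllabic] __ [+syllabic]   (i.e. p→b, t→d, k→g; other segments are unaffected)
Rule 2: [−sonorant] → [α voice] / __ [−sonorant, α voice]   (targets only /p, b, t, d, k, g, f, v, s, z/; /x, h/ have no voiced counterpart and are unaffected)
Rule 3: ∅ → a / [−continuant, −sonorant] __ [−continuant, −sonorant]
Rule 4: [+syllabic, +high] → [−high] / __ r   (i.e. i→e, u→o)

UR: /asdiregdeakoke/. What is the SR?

Rule 1 (intervocalic voicing): /k/ is a voiceless stop between vowels /a/ and /o/, so it voices to [g]. /k/ is a voiceless stop between vowels /o/ and /e/, so it voices to [g]. /asdiregdeakoke/ → asdiregdeagoge.
Rule 2 (regressive voicing assimilation): /s/ precedes the voiced obstruent /d/, so it voices to [z] by assimilation. /asdiregdeagoge/ → azdiregdeagoge.
Rule 3 (stop-cluster a-epenthesis): /g/ and /d/ form a stop–stop cluster, so [a] is inserted between them. /azdiregdeagoge/ → azdiregadeagoge.
Rule 4 (pre-rhotic lowering): /i/ is a high vowel immediately before /r/, so it lowers to [e]. /azdiregadeagoge/ → azderegadeagoge.

azderegadeagoge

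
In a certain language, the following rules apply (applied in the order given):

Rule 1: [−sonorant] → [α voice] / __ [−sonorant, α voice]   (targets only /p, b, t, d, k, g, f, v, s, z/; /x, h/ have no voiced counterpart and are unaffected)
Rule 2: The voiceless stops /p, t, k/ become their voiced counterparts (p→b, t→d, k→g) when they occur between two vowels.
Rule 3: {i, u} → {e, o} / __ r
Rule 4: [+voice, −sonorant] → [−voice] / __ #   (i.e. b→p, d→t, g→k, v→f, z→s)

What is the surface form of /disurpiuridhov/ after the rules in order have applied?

disorpiorithof

Rule 1 (regressive voicing assimilation): /d/ precedes the voiceless obstruent /h/, so it devoices to [t] by assimilation. /disurpiuridhov/ → disurpiurithov.
Rule 2 (intervocalic voicing): no segment meets the environment; /disurpiurithov/ is unchanged.
Rule 3 (pre-rhotic lowering): /u/ is a high vowel immediately before /r/, so it lowers to [o]. /u/ is a high vowel immediately before /r/, so it lowers to [o]. /disurpiurithov/ → disorpiorithov.
Rule 4 (final devoicing): /v/ is a voiced obstruent in word-final position, so it devoices to [f]. /disorpiorithov/ → disorpiorithof.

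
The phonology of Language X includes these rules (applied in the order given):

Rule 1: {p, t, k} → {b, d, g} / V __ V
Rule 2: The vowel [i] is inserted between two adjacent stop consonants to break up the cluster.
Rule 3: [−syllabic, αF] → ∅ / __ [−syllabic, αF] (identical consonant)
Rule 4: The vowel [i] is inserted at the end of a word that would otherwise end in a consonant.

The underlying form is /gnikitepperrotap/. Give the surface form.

Rule 1 (intervocalic voicing): /k/ is a voiceless stop between vowels /i/ and /i/, so it voices to [g]. /t/ is a voiceless stop between vowels /i/ and /e/, so it voices to [d]. /t/ is a voiceless stop between vowels /o/ and /a/, so it voices to [d]. /gnikitepperrotap/ → gnigidepperrodap.
Rule 2 (stop-cluster i-epenthesis): /p/ and /p/ form a stop–stop cluster, so [i] is inserted between them. /gnigidepperrodap/ → gnigidepiperrodap.
Rule 3 (degemination): /rr/ is a geminate; the first /r/ deletes. /gnigidepiperrodap/ → gnigidepiperodap.
Rule 4 (final i-epenthesis): the form ends in the consonant /p/, so [i] is inserted word-finally. /gnigidepiperodap/ → gnigidepiperodapi.

gnigidepiperodapi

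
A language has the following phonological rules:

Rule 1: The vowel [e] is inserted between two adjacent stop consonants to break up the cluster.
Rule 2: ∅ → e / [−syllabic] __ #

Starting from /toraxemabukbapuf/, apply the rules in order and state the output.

Rule 1 (stop-cluster e-epenthesis): /k/ and /b/ form a stop–stop cluster, so [e] is inserted between them. /toraxemabukbapuf/ → toraxemabukebapuf.
Rule 2 (final e-epenthesis): the form ends in the consonant /f/, so [e] is inserted word-finally. /toraxemabukebapuf/ → toraxemabukebapufe.

toraxemabukebapufe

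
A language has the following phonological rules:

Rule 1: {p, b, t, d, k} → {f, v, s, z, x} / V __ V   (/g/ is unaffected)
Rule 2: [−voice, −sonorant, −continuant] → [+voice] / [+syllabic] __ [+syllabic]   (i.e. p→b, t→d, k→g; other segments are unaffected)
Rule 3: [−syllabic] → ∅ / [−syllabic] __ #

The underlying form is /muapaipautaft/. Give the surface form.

Rule 1 (intervocalic spirantization): /p/ is a stop between vowels /a/ and /a/, so it spirantizes to the fricative [f]. /p/ is a stop between vowels /i/ and /a/, so it spirantizes to the fricative [f]. /t/ is a stop between vowels /u/ and /a/, so it spirantizes to the fricative [s]. /muapaipautaft/ → muafaifausaft.
Rule 2 (intervocalic voicing): no segment meets the environment; /muafaifausaft/ is unchanged.
Rule 3 (final cluster simplification): /t/ is the second consonant of a word-final cluster /ft/, so it deletes. /muafaifausaft/ → muafaifausaf.

muafaifausaf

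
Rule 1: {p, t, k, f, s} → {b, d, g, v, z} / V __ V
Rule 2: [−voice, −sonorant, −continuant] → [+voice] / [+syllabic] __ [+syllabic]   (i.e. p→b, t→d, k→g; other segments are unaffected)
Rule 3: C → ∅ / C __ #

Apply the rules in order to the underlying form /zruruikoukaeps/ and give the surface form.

Rule 1 (intervocalic voicing): /k/ is a voiceless obstruent between vowels /i/ and /o/, so it voices to [g]. /k/ is a voiceless obstruent between vowels /u/ and /a/, so it voices to [g]. /zruruikoukaeps/ → zruruigougaeps.
Rule 2 (intervocalic voicing): no segment meets the environment; /zruruigougaeps/ is unchanged.
Rule 3 (final cluster simplification): /s/ is the second consonant of a word-final cluster /ps/, so it deletes. /zruruigougaeps/ → zruruigougaep.

zruruigougaep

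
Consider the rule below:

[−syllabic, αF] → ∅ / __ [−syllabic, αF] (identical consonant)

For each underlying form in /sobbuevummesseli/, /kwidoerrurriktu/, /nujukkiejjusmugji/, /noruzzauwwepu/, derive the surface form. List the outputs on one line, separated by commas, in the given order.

sobuevumeseli, kwidoeruriktu, nujukiejusmugji, noruzauwepu

/sobbuevummesseli/: /bb/ is a geminate; the first /b/ deletes. /mm/ is a geminate; the first /m/ deletes. /ss/ is a geminate; the first /s/ deletes. → [sobuevumeseli].
/kwidoerrurriktu/: /rr/ is a geminate; the first /r/ deletes. /rr/ is a geminate; the first /r/ deletes. → [kwidoeruriktu].
/nujukkiejjusmugji/: /kk/ is a geminate; the first /k/ deletes. /jj/ is a geminate; the first /j/ deletes. → [nujukiejusmugji].
/noruzzauwwepu/: /zz/ is a geminate; the first /z/ deletes. /ww/ is a geminate; the first /w/ deletes. → [noruzauwepu].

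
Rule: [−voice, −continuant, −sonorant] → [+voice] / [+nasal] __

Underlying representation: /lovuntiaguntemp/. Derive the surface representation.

/t/ is a voiceless stop immediately after the nasal /n/, so it voices to [d].
/t/ is a voiceless stop immediately after the nasal /n/, so it voices to [d].
/p/ is a voiceless stop immediately after the nasal /m/, so it voices to [b].
Surface form: [lovundiagundemb].

lovundiagundemb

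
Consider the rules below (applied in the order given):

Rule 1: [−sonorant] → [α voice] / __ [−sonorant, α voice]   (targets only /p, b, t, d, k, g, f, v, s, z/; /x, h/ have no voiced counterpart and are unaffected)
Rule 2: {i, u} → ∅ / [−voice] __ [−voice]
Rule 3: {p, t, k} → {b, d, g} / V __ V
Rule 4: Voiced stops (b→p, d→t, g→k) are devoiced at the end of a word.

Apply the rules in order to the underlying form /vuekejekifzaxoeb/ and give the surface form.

Rule 1 (regressive voicing assimilation): /f/ precedes the voiced obstruent /z/, so it voices to [v] by assimilation. /vuekejekifzaxoeb/ → vuekejekivzaxoeb.
Rule 2 (high vowel syncope): no segment meets the environment; /vuekejekivzaxoeb/ is unchanged.
Rule 3 (intervocalic voicing): /k/ is a voiceless stop between vowels /e/ and /e/, so it voices to [g]. /k/ is a voiceless stop between vowels /e/ and /i/, so it voices to [g]. /vuekejekivzaxoeb/ → vuegejegivzaxoeb.
Rule 4 (final devoicing): /b/ is a voiced stop in word-final position, so it devoices to [p]. /vuegejegivzaxoeb/ → vuegejegivzaxoep.

vuegejegivzaxoep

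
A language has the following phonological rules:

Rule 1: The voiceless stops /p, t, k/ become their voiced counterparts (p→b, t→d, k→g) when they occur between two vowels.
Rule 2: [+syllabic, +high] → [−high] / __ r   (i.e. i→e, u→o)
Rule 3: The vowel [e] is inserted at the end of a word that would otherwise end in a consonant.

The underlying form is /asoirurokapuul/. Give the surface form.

asoerorogabuule

Rule 1 (intervocalic voicing): /k/ is a voiceless stop between vowels /o/ and /a/, so it voices to [g]. /p/ is a voiceless stop between vowels /a/ and /u/, so it voices to [b]. /asoirurokapuul/ → asoirurogabuul.
Rule 2 (pre-rhotic lowering): /i/ is a high vowel immediately before /r/, so it lowers to [e]. /u/ is a high vowel immediately before /r/, so it lowers to [o]. /asoirurogabuul/ → asoerorogabuul.
Rule 3 (final e-epenthesis): the form ends in the consonant /l/, so [e] is inserted word-finally. /asoerorogabuul/ → asoerorogabuule.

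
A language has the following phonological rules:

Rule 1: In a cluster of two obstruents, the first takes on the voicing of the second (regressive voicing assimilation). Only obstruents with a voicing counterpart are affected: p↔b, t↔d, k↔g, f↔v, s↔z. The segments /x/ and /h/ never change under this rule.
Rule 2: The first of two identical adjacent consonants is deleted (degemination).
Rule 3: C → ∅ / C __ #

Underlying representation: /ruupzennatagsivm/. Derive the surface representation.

Rule 1 (regressive voicing assimilation): /p/ precedes the voiced obstruent /z/, so it voices to [b] by assimilation. /g/ precedes the voiceless obstruent /s/, so it devoices to [k] by assimilation. /ruupzennatagsivm/ → ruubzennataksivm.
Rule 2 (degemination): /nn/ is a geminate; the first /n/ deletes. /ruubzennataksivm/ → ruubzenataksivm.
Rule 3 (final cluster simplification): /m/ is the second consonant of a word-final cluster /vm/, so it deletes. /ruubzenataksivm/ → ruubzenataksiv.

ruubzenataksiv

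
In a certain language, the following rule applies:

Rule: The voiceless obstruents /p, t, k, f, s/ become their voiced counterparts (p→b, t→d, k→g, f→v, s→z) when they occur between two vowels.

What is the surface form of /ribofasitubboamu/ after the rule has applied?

/f/ is a voiceless obstruent between vowels /o/ and /a/, so it voices to [v].
/s/ is a voiceless obstruent between vowels /a/ and /i/, so it voices to [z].
/t/ is a voiceless obstruent between vowels /i/ and /u/, so it voices to [d].
Surface form: [ribovazidubboamu].

ribovazidubboamu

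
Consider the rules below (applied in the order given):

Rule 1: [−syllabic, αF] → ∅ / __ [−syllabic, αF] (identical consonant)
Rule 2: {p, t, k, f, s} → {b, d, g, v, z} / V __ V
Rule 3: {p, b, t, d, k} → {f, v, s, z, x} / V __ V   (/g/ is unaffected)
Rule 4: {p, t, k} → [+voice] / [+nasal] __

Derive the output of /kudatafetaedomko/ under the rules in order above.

Rule 1 (degemination): no segment meets the environment; /kudatafetaedomko/ is unchanged.
Rule 2 (intervocalic voicing): /t/ is a voiceless obstruent between vowels /a/ and /a/, so it voices to [d]. /f/ is a voiceless obstruent between vowels /a/ and /e/, so it voices to [v]. /t/ is a voiceless obstruent between vowels /e/ and /a/, so it voices to [d]. /kudatafetaedomko/ → kudadavedaedomko.
Rule 3 (intervocalic spirantization): /d/ is a stop between vowels /u/ and /a/, so it spirantizes to the fricative [z]. /d/ is a stop between vowels /a/ and /a/, so it spirantizes to the fricative [z]. /d/ is a stop between vowels /e/ and /a/, so it spirantizes to the fricative [z]. /d/ is a stop between vowels /e/ and /o/, so it spirantizes to the fricative [z]. /kudadavedaedomko/ → kuzazavezaezomko.
Rule 4 (post-nasal voicing): /k/ is a voiceless stop immediately after the nasal /m/, so it voices to [g]. /kuzazavezaezomko/ → kuzazavezaezomgo.

kuzazavezaezomgo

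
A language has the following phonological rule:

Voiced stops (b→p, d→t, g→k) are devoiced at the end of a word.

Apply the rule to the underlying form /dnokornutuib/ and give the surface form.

/b/ is a voiced stop in word-final position, so it devoices to [p].
Surface form: [dnokornutuip].

dnokornutuip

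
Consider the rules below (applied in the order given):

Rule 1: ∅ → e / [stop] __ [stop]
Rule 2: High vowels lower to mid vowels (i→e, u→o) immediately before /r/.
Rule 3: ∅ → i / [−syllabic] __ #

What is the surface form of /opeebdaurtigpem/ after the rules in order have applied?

opeebedaortigepemi

Rule 1 (stop-cluster e-epenthesis): /b/ and /d/ form a stop–stop cluster, so [e] is inserted between them. /g/ and /p/ form a stop–stop cluster, so [e] is inserted between them. /opeebdaurtigpem/ → opeebedaurtigepem.
Rule 2 (pre-rhotic lowering): /u/ is a high vowel immediately before /r/, so it lowers to [o]. /opeebedaurtigepem/ → opeebedaortigepem.
Rule 3 (final i-epenthesis): the form ends in the consonant /m/, so [i] is inserted word-finally. /opeebedaortigepem/ → opeebedaortigepemi.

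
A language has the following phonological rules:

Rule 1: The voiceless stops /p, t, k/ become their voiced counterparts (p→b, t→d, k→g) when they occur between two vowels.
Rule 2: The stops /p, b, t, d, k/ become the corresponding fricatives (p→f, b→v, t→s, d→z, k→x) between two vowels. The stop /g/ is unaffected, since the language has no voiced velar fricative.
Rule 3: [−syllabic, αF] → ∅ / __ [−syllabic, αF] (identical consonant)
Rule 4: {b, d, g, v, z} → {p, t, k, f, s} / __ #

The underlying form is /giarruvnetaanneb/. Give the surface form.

Rule 1 (intervocalic voicing): /t/ is a voiceless stop between vowels /e/ and /a/, so it voices to [d]. /giarruvnetaanneb/ → giarruvnedaanneb.
Rule 2 (intervocalic spirantization): /d/ is a stop between vowels /e/ and /a/, so it spirantizes to the fricative [z]. /giarruvnedaanneb/ → giarruvnezaanneb.
Rule 3 (degemination): /rr/ is a geminate; the first /r/ deletes. /nn/ is a geminate; the first /n/ deletes. /giarruvnezaanneb/ → giaruvnezaaneb.
Rule 4 (final devoicing): /b/ is a voiced obstruent in word-final position, so it devoices to [p]. /giaruvnezaaneb/ → giaruvnezaanep.

giaruvnezaanep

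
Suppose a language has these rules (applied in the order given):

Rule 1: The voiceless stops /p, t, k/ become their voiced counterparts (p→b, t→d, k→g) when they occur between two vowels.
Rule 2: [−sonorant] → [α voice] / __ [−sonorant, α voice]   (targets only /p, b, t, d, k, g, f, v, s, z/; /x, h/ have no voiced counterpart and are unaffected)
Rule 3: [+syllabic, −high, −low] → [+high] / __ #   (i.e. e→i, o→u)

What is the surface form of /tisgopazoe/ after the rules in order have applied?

Rule 1 (intervocalic voicing): /p/ is a voiceless stop between vowels /o/ and /a/, so it voices to [b]. /tisgopazoe/ → tisgobazoe.
Rule 2 (regressive voicing assimilation): /s/ precedes the voiced obstruent /g/, so it voices to [z] by assimilation. /tisgobazoe/ → tizgobazoe.
Rule 3 (final vowel raising): /e/ is a mid vowel in word-final position, so it raises to [i]. /tizgobazoe/ → tizgobazoi.

tizgobazoi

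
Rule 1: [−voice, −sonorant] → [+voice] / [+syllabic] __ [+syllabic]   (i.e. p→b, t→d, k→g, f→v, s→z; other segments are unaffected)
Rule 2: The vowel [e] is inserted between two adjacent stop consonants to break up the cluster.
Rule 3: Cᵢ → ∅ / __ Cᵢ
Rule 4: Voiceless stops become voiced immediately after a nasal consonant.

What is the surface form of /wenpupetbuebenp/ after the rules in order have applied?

Rule 1 (intervocalic voicing): /p/ is a voiceless obstruent between vowels /u/ and /e/, so it voices to [b]. /wenpupetbuebenp/ → wenpubetbuebenp.
Rule 2 (stop-cluster e-epenthesis): /t/ and /b/ form a stop–stop cluster, so [e] is inserted between them. /wenpubetbuebenp/ → wenpubetebuebenp.
Rule 3 (degemination): no segment meets the environment; /wenpubetebuebenp/ is unchanged.
Rule 4 (post-nasal voicing): /p/ is a voiceless stop immediately after the nasal /n/, so it voices to [b]. /p/ is a voiceless stop immediately after the nasal /n/, so it voices to [b]. /wenpubetebuebenp/ → wenbubetebuebenb.

wenbubetebuebenb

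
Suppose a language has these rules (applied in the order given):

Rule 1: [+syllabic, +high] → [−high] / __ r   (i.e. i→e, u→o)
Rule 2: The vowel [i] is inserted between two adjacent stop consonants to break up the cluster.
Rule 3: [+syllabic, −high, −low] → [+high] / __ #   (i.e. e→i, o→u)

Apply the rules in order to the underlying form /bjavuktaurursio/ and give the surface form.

bjavukitaororsiu

Rule 1 (pre-rhotic lowering): /u/ is a high vowel immediately before /r/, so it lowers to [o]. /u/ is a high vowel immediately before /r/, so it lowers to [o]. /bjavuktaurursio/ → bjavuktaororsio.
Rule 2 (stop-cluster i-epenthesis): /k/ and /t/ form a stop–stop cluster, so [i] is inserted between them. /bjavuktaororsio/ → bjavukitaororsio.
Rule 3 (final vowel raising): /o/ is a mid vowel in word-final position, so it raises to [u]. /bjavukitaororsio/ → bjavukitaororsiu.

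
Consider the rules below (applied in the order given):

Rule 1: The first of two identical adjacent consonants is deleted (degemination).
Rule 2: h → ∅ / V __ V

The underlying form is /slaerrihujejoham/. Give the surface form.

slaeriujejoam

Rule 1 (degemination): /rr/ is a geminate; the first /r/ deletes. /slaerrihujejoham/ → slaerihujejoham.
Rule 2 (intervocalic h-deletion): /h/ occurs between vowels /i/ and /u/, so it deletes. /h/ occurs between vowels /o/ and /a/, so it deletes. /slaerihujejoham/ → slaeriujejoam.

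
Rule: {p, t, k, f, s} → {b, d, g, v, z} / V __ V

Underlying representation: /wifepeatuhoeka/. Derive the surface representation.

wivebeaduhoega

/f/ is a voiceless obstruent between vowels /i/ and /e/, so it voices to [v].
/p/ is a voiceless obstruent between vowels /e/ and /e/, so it voices to [b].
/t/ is a voiceless obstruent between vowels /a/ and /u/, so it voices to [d].
/k/ is a voiceless obstruent between vowels /e/ and /a/, so it voices to [g].
Surface form: [wivebeaduhoega].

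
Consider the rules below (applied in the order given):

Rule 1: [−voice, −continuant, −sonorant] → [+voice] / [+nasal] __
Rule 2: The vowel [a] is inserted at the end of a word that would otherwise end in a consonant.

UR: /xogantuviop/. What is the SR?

Rule 1 (post-nasal voicing): /t/ is a voiceless stop immediately after the nasal /n/, so it voices to [d]. /xogantuviop/ → xoganduviop.
Rule 2 (final a-epenthesis): the form ends in the consonant /p/, so [a] is inserted word-finally. /xoganduviop/ → xoganduviopa.

xoganduviopa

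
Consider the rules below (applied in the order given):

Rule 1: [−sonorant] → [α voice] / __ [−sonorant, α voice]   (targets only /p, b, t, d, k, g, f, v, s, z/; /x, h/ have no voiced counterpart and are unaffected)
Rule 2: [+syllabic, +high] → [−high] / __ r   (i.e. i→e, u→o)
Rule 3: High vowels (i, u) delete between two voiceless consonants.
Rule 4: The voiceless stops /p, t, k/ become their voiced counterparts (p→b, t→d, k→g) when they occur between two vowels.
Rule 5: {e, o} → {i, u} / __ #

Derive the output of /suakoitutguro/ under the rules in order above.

Rule 1 (regressive voicing assimilation): /t/ precedes the voiced obstruent /g/, so it voices to [d] by assimilation. /suakoitutguro/ → suakoitudguro.
Rule 2 (pre-rhotic lowering): /u/ is a high vowel immediately before /r/, so it lowers to [o]. /suakoitudguro/ → suakoitudgoro.
Rule 3 (high vowel syncope): no segment meets the environment; /suakoitudgoro/ is unchanged.
Rule 4 (intervocalic voicing): /k/ is a voiceless stop between vowels /a/ and /o/, so it voices to [g]. /t/ is a voiceless stop between vowels /i/ and /u/, so it voices to [d]. /suakoitudgoro/ → suagoidudgoro.
Rule 5 (final vowel raising): /o/ is a mid vowel in word-final position, so it raises to [u]. /suagoidudgoro/ → suagoidudgoru.

suagoidudgoru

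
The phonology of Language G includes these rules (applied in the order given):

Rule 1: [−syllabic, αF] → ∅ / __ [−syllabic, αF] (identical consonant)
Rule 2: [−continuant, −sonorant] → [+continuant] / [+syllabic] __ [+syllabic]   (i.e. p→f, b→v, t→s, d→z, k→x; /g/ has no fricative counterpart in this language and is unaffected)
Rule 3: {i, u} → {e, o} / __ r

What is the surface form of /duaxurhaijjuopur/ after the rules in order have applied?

duaxorhaijuofor

Rule 1 (degemination): /jj/ is a geminate; the first /j/ deletes. /duaxurhaijjuopur/ → duaxurhaijuopur.
Rule 2 (intervocalic spirantization): /p/ is a stop between vowels /o/ and /u/, so it spirantizes to the fricative [f]. /duaxurhaijuopur/ → duaxurhaijuofur.
Rule 3 (pre-rhotic lowering): /u/ is a high vowel immediately before /r/, so it lowers to [o]. /u/ is a high vowel immediately before /r/, so it lowers to [o]. /duaxurhaijuofur/ → duaxorhaijuofor.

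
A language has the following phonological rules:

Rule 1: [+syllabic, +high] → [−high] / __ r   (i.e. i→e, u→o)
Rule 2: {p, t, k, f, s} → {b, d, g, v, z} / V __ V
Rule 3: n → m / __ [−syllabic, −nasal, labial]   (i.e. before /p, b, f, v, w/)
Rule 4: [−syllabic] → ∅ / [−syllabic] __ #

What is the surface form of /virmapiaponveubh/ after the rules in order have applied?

vermabiabomveub

Rule 1 (pre-rhotic lowering): /i/ is a high vowel immediately before /r/, so it lowers to [e]. /virmapiaponveubh/ → vermapiaponveubh.
Rule 2 (intervocalic voicing): /p/ is a voiceless obstruent between vowels /a/ and /i/, so it voices to [b]. /p/ is a voiceless obstruent between vowels /a/ and /o/, so it voices to [b]. /vermapiaponveubh/ → vermabiabonveubh.
Rule 3 (nasal place assimilation): /n/ precedes the labial consonant /v/, so it assimilates in place to [m]. /vermabiabonveubh/ → vermabiabomveubh.
Rule 4 (final cluster simplification): /h/ is the second consonant of a word-final cluster /bh/, so it deletes. /vermabiabomveubh/ → vermabiabomveub.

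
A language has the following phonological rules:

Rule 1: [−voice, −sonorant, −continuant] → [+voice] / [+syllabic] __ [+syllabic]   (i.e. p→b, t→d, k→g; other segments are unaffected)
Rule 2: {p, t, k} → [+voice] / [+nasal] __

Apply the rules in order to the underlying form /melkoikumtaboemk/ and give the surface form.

Rule 1 (intervocalic voicing): /k/ is a voiceless stop between vowels /i/ and /u/, so it voices to [g]. /melkoikumtaboemk/ → melkoigumtaboemk.
Rule 2 (post-nasal voicing): /t/ is a voiceless stop immediately after the nasal /m/, so it voices to [d]. /k/ is a voiceless stop immediately after the nasal /m/, so it voices to [g]. /melkoigumtaboemk/ → melkoigumdaboemg.

melkoigumdaboemg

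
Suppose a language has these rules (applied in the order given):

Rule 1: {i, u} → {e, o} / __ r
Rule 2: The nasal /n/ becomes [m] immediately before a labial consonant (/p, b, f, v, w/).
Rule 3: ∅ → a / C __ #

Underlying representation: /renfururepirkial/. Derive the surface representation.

Rule 1 (pre-rhotic lowering): /u/ is a high vowel immediately before /r/, so it lowers to [o]. /u/ is a high vowel immediately before /r/, so it lowers to [o]. /i/ is a high vowel immediately before /r/, so it lowers to [e]. /renfururepirkial/ → renfororeperkial.
Rule 2 (nasal place assimilation): /n/ precedes the labial consonant /f/, so it assimilates in place to [m]. /renfororeperkial/ → remfororeperkial.
Rule 3 (final a-epenthesis): the form ends in the consonant /l/, so [a] is inserted word-finally. /remfororeperkial/ → remfororeperkiala.

remfororeperkiala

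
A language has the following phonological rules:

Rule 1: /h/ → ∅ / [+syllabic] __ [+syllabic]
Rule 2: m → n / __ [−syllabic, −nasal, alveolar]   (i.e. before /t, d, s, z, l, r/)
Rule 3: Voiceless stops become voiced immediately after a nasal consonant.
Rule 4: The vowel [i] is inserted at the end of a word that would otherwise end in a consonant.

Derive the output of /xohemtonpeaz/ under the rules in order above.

Rule 1 (intervocalic h-deletion): /h/ occurs between vowels /o/ and /e/, so it deletes. /xohemtonpeaz/ → xoemtonpeaz.
Rule 2 (nasal place assimilation): /m/ precedes the alveolar consonant /t/, so it assimilates in place to [n]. /xoemtonpeaz/ → xoentonpeaz.
Rule 3 (post-nasal voicing): /t/ is a voiceless stop immediately after the nasal /n/, so it voices to [d]. /p/ is a voiceless stop immediately after the nasal /n/, so it voices to [b]. /xoentonpeaz/ → xoendonbeaz.
Rule 4 (final i-epenthesis): the form ends in the consonant /z/, so [i] is inserted word-finally. /xoendonbeaz/ → xoendonbeazi.

xoendonbeazi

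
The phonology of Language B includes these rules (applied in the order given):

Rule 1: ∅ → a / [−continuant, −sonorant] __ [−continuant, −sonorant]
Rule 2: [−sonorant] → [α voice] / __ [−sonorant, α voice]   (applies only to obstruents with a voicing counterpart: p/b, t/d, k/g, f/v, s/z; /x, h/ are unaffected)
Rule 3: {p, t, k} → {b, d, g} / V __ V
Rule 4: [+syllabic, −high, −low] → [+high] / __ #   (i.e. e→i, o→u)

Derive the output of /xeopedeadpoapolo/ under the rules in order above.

xeobedeadaboabolu

Rule 1 (stop-cluster a-epenthesis): /d/ and /p/ form a stop–stop cluster, so [a] is inserted between them. /xeopedeadpoapolo/ → xeopedeadapoapolo.
Rule 2 (regressive voicing assimilation): no segment meets the environment; /xeopedeadapoapolo/ is unchanged.
Rule 3 (intervocalic voicing): /p/ is a voiceless stop between vowels /o/ and /e/, so it voices to [b]. /p/ is a voiceless stop between vowels /a/ and /o/, so it voices to [b]. /p/ is a voiceless stop between vowels /a/ and /o/, so it voices to [b]. /xeopedeadapoapolo/ → xeobedeadaboabolo.
Rule 4 (final vowel raising): /o/ is a mid vowel in word-final position, so it raises to [u]. /xeobedeadaboabolo/ → xeobedeadaboabolu.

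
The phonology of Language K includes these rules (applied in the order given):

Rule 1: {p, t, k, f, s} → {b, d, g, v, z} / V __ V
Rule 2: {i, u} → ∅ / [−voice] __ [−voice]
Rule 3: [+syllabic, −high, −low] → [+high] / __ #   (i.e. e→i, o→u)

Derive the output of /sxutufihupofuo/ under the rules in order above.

Rule 1 (intervocalic voicing): /t/ is a voiceless obstruent between vowels /u/ and /u/, so it voices to [d]. /f/ is a voiceless obstruent between vowels /u/ and /i/, so it voices to [v]. /p/ is a voiceless obstruent between vowels /u/ and /o/, so it voices to [b]. /f/ is a voiceless obstruent between vowels /o/ and /u/, so it voices to [v]. /sxutufihupofuo/ → sxuduvihubovuo.
Rule 2 (high vowel syncope): no segment meets the environment; /sxuduvihubovuo/ is unchanged.
Rule 3 (final vowel raising): /o/ is a mid vowel in word-final position, so it raises to [u]. /sxuduvihubovuo/ → sxuduvihubovuu.

sxuduvihubovuu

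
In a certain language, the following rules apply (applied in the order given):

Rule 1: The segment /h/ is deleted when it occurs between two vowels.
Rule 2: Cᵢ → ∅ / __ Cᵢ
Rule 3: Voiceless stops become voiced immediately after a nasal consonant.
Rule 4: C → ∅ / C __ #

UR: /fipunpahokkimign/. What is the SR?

Rule 1 (intervocalic h-deletion): /h/ occurs between vowels /a/ and /o/, so it deletes. /fipunpahokkimign/ → fipunpaokkimign.
Rule 2 (degemination): /kk/ is a geminate; the first /k/ deletes. /fipunpaokkimign/ → fipunpaokimign.
Rule 3 (post-nasal voicing): /p/ is a voiceless stop immediately after the nasal /n/, so it voices to [b]. /fipunpaokimign/ → fipunbaokimign.
Rule 4 (final cluster simplification): /n/ is the second consonant of a word-final cluster /gn/, so it deletes. /fipunbaokimign/ → fipunbaokimig.

fipunbaokimig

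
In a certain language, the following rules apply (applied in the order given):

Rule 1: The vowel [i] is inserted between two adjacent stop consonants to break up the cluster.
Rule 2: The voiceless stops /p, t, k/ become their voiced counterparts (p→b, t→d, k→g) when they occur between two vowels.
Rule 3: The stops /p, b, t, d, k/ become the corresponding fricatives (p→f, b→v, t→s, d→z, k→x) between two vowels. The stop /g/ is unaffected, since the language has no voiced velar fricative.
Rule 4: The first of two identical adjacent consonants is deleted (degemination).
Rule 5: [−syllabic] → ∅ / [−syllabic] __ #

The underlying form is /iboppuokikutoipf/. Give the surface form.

Rule 1 (stop-cluster i-epenthesis): /p/ and /p/ form a stop–stop cluster, so [i] is inserted between them. /iboppuokikutoipf/ → ibopipuokikutoipf.
Rule 2 (intervocalic voicing): /p/ is a voiceless stop between vowels /o/ and /i/, so it voices to [b]. /p/ is a voiceless stop between vowels /i/ and /u/, so it voices to [b]. /k/ is a voiceless stop between vowels /o/ and /i/, so it voices to [g]. /k/ is a voiceless stop between vowels /i/ and /u/, so it voices to [g]. /t/ is a voiceless stop between vowels /u/ and /o/, so it voices to [d]. /ibopipuokikutoipf/ → ibobibuogigudoipf.
Rule 3 (intervocalic spirantization): /b/ is a stop between vowels /i/ and /o/, so it spirantizes to the fricative [v]. /b/ is a stop between vowels /o/ and /i/, so it spirantizes to the fricative [v]. /b/ is a stop between vowels /i/ and /u/, so it spirantizes to the fricative [v]. /d/ is a stop between vowels /u/ and /o/, so it spirantizes to the fricative [z]. /ibobibuogigudoipf/ → ivovivuogiguzoipf.
Rule 4 (degemination): no segment meets the environment; /ivovivuogiguzoipf/ is unchanged.
Rule 5 (final cluster simplification): /f/ is the second consonant of a word-final cluster /pf/, so it deletes. /ivovivuogiguzoipf/ → ivovivuogiguzoip.

ivovivuogiguzoip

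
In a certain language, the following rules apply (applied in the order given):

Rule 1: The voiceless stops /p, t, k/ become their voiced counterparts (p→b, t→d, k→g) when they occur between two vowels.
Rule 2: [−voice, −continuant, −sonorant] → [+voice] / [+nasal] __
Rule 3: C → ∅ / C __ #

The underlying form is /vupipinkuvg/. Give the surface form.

vubibinguv

Rule 1 (intervocalic voicing): /p/ is a voiceless stop between vowels /u/ and /i/, so it voices to [b]. /p/ is a voiceless stop between vowels /i/ and /i/, so it voices to [b]. /vupipinkuvg/ → vubibinkuvg.
Rule 2 (post-nasal voicing): /k/ is a voiceless stop immediately after the nasal /n/, so it voices to [g]. /vubibinkuvg/ → vubibinguvg.
Rule 3 (final cluster simplification): /g/ is the second consonant of a word-final cluster /vg/, so it deletes. /vubibinguvg/ → vubibinguv.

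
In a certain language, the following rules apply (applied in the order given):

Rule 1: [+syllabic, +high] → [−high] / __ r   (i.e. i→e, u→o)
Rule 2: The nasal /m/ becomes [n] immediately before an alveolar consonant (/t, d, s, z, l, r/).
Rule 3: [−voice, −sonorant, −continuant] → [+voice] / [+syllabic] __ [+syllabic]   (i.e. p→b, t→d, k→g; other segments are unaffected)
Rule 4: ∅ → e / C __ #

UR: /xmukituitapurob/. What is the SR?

xmugiduidaborobe

Rule 1 (pre-rhotic lowering): /u/ is a high vowel immediately before /r/, so it lowers to [o]. /xmukituitapurob/ → xmukituitaporob.
Rule 2 (nasal place assimilation): no segment meets the environment; /xmukituitaporob/ is unchanged.
Rule 3 (intervocalic voicing): /k/ is a voiceless stop between vowels /u/ and /i/, so it voices to [g]. /t/ is a voiceless stop between vowels /i/ and /u/, so it voices to [d]. /t/ is a voiceless stop between vowels /i/ and /a/, so it voices to [d]. /p/ is a voiceless stop between vowels /a/ and /o/, so it voices to [b]. /xmukituitaporob/ → xmugiduidaborob.
Rule 4 (final e-epenthesis): the form ends in the consonant /b/, so [e] is inserted word-finally. /xmugiduidaborob/ → xmugiduidaborobe.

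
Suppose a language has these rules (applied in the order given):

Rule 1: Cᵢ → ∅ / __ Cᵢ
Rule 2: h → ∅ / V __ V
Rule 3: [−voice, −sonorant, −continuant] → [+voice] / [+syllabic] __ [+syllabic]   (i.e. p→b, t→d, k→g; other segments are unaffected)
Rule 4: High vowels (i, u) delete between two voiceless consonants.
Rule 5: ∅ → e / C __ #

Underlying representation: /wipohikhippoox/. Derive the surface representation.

Rule 1 (degemination): /pp/ is a geminate; the first /p/ deletes. /wipohikhippoox/ → wipohikhipoox.
Rule 2 (intervocalic h-deletion): /h/ occurs between vowels /o/ and /i/, so it deletes. /wipohikhipoox/ → wipoikhipoox.
Rule 3 (intervocalic voicing): /p/ is a voiceless stop between vowels /i/ and /o/, so it voices to [b]. /p/ is a voiceless stop between vowels /i/ and /o/, so it voices to [b]. /wipoikhipoox/ → wiboikhiboox.
Rule 4 (high vowel syncope): no segment meets the environment; /wiboikhiboox/ is unchanged.
Rule 5 (final e-epenthesis): the form ends in the consonant /x/, so [e] is inserted word-finally. /wiboikhiboox/ → wiboikhibooxe.

wiboikhibooxe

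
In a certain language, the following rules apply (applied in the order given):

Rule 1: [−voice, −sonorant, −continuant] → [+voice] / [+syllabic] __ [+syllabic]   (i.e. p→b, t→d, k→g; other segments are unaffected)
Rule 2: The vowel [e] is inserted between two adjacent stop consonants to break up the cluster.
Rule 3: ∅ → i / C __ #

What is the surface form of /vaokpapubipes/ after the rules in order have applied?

Rule 1 (intervocalic voicing): /p/ is a voiceless stop between vowels /a/ and /u/, so it voices to [b]. /p/ is a voiceless stop between vowels /i/ and /e/, so it voices to [b]. /vaokpapubipes/ → vaokpabubibes.
Rule 2 (stop-cluster e-epenthesis): /k/ and /p/ form a stop–stop cluster, so [e] is inserted between them. /vaokpabubibes/ → vaokepabubibes.
Rule 3 (final i-epenthesis): the form ends in the consonant /s/, so [i] is inserted word-finally. /vaokepabubibes/ → vaokepabubibesi.

vaokepabubibesi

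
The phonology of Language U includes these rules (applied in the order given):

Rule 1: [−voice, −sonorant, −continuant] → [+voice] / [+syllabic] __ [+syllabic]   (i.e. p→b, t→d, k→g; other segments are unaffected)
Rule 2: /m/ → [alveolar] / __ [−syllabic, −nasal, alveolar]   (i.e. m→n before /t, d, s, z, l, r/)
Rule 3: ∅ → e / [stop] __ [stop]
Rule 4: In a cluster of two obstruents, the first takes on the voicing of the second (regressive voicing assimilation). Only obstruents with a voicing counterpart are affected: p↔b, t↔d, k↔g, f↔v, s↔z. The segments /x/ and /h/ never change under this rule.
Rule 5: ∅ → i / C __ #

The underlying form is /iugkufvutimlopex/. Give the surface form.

iugekuvvudinlobexi

Rule 1 (intervocalic voicing): /t/ is a voiceless stop between vowels /u/ and /i/, so it voices to [d]. /p/ is a voiceless stop between vowels /o/ and /e/, so it voices to [b]. /iugkufvutimlopex/ → iugkufvudimlobex.
Rule 2 (nasal place assimilation): /m/ precedes the alveolar consonant /l/, so it assimilates in place to [n]. /iugkufvudimlobex/ → iugkufvudinlobex.
Rule 3 (stop-cluster e-epenthesis): /g/ and /k/ form a stop–stop cluster, so [e] is inserted between them. /iugkufvudinlobex/ → iugekufvudinlobex.
Rule 4 (regressive voicing assimilation): /f/ precedes the voiced obstruent /v/, so it voices to [v] by assimilation. /iugekufvudinlobex/ → iugekuvvudinlobex.
Rule 5 (final i-epenthesis): the form ends in the consonant /x/, so [i] is inserted word-finally. /iugekuvvudinlobex/ → iugekuvvudinlobexi.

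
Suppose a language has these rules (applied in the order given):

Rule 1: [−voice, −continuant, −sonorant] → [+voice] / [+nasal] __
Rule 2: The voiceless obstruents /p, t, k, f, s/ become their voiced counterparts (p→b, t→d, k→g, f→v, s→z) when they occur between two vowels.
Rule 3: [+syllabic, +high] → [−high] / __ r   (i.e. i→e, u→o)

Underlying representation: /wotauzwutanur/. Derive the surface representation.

wodauzwudanor

Rule 1 (post-nasal voicing): no segment meets the environment; /wotauzwutanur/ is unchanged.
Rule 2 (intervocalic voicing): /t/ is a voiceless obstruent between vowels /o/ and /a/, so it voices to [d]. /t/ is a voiceless obstruent between vowels /u/ and /a/, so it voices to [d]. /wotauzwutanur/ → wodauzwudanur.
Rule 3 (pre-rhotic lowering): /u/ is a high vowel immediately before /r/, so it lowers to [o]. /wodauzwudanur/ → wodauzwudanor.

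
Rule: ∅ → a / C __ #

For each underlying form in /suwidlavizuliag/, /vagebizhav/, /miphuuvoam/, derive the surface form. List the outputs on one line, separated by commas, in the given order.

suwidlavizuliaga, vagebizhava, miphuuvoama

/suwidlavizuliag/: the form ends in the consonant /g/, so [a] is inserted word-finally. → [suwidlavizuliaga].
/vagebizhav/: the form ends in the consonant /v/, so [a] is inserted word-finally. → [vagebizhava].
/miphuuvoam/: the form ends in the consonant /m/, so [a] is inserted word-finally. → [miphuuvoama].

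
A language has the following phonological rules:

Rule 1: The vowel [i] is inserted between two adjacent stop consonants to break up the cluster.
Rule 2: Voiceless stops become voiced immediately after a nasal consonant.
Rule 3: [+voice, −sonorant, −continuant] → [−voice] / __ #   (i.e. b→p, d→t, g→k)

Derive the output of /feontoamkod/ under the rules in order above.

feondoamgot

Rule 1 (stop-cluster i-epenthesis): no segment meets the environment; /feontoamkod/ is unchanged.
Rule 2 (post-nasal voicing): /t/ is a voiceless stop immediately after the nasal /n/, so it voices to [d]. /k/ is a voiceless stop immediately after the nasal /m/, so it voices to [g]. /feontoamkod/ → feondoamgod.
Rule 3 (final devoicing): /d/ is a voiced stop in word-final position, so it devoices to [t]. /feondoamgod/ → feondoamgot.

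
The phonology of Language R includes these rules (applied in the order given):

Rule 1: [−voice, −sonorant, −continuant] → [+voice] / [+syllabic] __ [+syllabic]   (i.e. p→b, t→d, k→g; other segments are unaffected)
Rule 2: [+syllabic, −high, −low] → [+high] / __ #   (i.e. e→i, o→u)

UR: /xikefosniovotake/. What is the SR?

Rule 1 (intervocalic voicing): /k/ is a voiceless stop between vowels /i/ and /e/, so it voices to [g]. /t/ is a voiceless stop between vowels /o/ and /a/, so it voices to [d]. /k/ is a voiceless stop between vowels /a/ and /e/, so it voices to [g]. /xikefosniovotake/ → xigefosniovodage.
Rule 2 (final vowel raising): /e/ is a mid vowel in word-final position, so it raises to [i]. /xigefosniovodage/ → xigefosniovodagi.

xigefosniovodagi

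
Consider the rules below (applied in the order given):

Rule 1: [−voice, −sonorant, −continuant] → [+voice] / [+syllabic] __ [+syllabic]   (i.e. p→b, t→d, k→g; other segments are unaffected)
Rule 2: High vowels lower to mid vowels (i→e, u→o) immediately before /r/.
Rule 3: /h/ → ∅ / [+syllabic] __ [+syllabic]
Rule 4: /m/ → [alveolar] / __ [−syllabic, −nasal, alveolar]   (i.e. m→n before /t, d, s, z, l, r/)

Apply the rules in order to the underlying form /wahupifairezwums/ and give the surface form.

Rule 1 (intervocalic voicing): /p/ is a voiceless stop between vowels /u/ and /i/, so it voices to [b]. /wahupifairezwums/ → wahubifairezwums.
Rule 2 (pre-rhotic lowering): /i/ is a high vowel immediately before /r/, so it lowers to [e]. /wahubifairezwums/ → wahubifaerezwums.
Rule 3 (intervocalic h-deletion): /h/ occurs between vowels /a/ and /u/, so it deletes. /wahubifaerezwums/ → waubifaerezwums.
Rule 4 (nasal place assimilation): /m/ precedes the alveolar consonant /s/, so it assimilates in place to [n]. /waubifaerezwums/ → waubifaerezwuns.

waubifaerezwuns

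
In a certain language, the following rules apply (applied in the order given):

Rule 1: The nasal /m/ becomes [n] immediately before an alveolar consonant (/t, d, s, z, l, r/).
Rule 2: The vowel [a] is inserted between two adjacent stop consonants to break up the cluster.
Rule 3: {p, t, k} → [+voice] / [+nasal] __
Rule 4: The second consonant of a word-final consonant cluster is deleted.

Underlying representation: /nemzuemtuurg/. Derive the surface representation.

nenzuenduur

Rule 1 (nasal place assimilation): /m/ precedes the alveolar consonant /z/, so it assimilates in place to [n]. /m/ precedes the alveolar consonant /t/, so it assimilates in place to [n]. /nemzuemtuurg/ → nenzuentuurg.
Rule 2 (stop-cluster a-epenthesis): no segment meets the environment; /nenzuentuurg/ is unchanged.
Rule 3 (post-nasal voicing): /t/ is a voiceless stop immediately after the nasal /n/, so it voices to [d]. /nenzuentuurg/ → nenzuenduurg.
Rule 4 (final cluster simplification): /g/ is the second consonant of a word-final cluster /rg/, so it deletes. /nenzuenduurg/ → nenzuenduur.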